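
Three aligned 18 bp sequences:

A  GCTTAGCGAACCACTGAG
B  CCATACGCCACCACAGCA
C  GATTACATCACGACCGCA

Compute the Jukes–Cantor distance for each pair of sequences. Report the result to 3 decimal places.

d(A,B) = 0.824, d(A,C) = 0.824, d(B,C) = 0.548

A–B: 9/18 sites differ → p = 0.5, d = −0.75 ln(1 − 0.666667) = 0.823960 ≈ 0.824.
A–C: 9/18 sites differ → p = 0.5, d = −0.75 ln(1 − 0.666667) = 0.823960 ≈ 0.824.
B–C: 7/18 sites differ → p ≈ 0.388889, d = −0.75 ln(1 − 0.518519) = 0.548166 ≈ 0.548.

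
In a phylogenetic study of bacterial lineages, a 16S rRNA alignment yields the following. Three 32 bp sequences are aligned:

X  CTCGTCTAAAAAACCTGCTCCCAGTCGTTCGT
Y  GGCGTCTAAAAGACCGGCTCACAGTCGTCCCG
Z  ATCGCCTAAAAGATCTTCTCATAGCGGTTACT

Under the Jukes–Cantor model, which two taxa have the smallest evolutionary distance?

X and Y

X–Y: 8/32 differ, p = 0.250, d = 0.304.
X–Z: 11/32 differ, p = 0.344, d = 0.460.
Y–Z: 12/32 differ, p = 0.375, d = 0.520.
The smallest distance is between X and Y.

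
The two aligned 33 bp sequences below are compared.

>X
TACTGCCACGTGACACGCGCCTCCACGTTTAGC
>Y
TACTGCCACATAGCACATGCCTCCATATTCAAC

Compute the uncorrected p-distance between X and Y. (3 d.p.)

0.273

The sequences differ at 9 of 33 positions (sites 10, 12, 13, 17, 18, 26, 27, 30, 32).
p = 9/33 = 0.272727… ≈ 0.273 (to 3 d.p.).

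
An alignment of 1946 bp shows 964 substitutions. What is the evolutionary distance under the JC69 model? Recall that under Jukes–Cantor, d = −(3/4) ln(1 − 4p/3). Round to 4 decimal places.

0.8102

p = 964/1946 ≈ 0.495375.
d = −(3/4) ln(1 − 4p/3) = −0.75 ln(1 − 0.6605) = −0.75 ln(0.3395)
  = −0.75 × (-1.080281) = 0.810211 substitutions/site.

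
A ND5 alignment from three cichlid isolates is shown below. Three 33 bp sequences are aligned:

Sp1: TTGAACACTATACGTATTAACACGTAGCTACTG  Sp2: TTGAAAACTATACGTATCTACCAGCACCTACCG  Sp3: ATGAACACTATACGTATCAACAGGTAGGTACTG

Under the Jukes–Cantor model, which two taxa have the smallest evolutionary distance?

Sp1–Sp2: 8/33 differ, p = 0.242, d = 0.293.
Sp1–Sp3: 4/33 differ, p = 0.121, d = 0.132.
Sp2–Sp3: 9/33 differ, p = 0.273, d = 0.339.
The smallest distance is between Sp1 and Sp3.

Sp1 and Sp3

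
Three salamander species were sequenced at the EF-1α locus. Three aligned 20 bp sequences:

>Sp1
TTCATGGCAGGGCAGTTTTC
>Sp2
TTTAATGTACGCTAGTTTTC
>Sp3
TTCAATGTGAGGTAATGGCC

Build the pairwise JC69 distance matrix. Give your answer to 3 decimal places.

Sp1–Sp2: 7/20 sites differ → p = 0.35, d = −0.75 ln(1 − 0.466667) = 0.471457 ≈ 0.471.
Sp1–Sp3: 10/20 sites differ → p = 0.5, d = −0.75 ln(1 − 0.666667) = 0.823960 ≈ 0.824.
Sp2–Sp3: 8/20 sites differ → p = 0.4, d = −0.75 ln(1 − 0.533333) = 0.571605 ≈ 0.572.

d(Sp1,Sp2) = 0.471, d(Sp1,Sp3) = 0.824, d(Sp2,Sp3) = 0.572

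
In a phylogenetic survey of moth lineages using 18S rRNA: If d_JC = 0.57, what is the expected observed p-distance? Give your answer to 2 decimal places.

p = (3/4)(1 − e^(−4d/3)) = 0.75 × (1 − e^(-0.76)) = 0.75 × (1 − 0.467666) = 0.399251.

0.40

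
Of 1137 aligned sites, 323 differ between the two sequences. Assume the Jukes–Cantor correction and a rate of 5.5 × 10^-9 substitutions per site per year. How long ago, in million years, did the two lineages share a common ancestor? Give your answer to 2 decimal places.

32.46

p = 323/1137 ≈ 0.284081.
d = −(3/4) ln(1 − 4p/3) = −0.75 ln(1 − 0.378775) = −0.75 ln(0.621225)
  = −0.75 × (-0.476062) = 0.357047 substitutions/site.
Under a molecular clock d = 2μt, so t = d/(2μ) = 0.357047 / (2 × 5.5 × 10^-9) = 32.46 million years.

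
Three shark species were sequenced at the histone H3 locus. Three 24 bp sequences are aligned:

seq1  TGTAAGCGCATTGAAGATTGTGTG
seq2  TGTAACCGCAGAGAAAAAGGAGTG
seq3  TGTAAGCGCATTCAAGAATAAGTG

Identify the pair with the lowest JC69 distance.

seq1 and seq3

seq1–seq2: 7/24 differ, p = 0.292, d = 0.369.
seq1–seq3: 4/24 differ, p = 0.167, d = 0.188.
seq2–seq3: 7/24 differ, p = 0.292, d = 0.369.
The smallest distance is between seq1 and seq3.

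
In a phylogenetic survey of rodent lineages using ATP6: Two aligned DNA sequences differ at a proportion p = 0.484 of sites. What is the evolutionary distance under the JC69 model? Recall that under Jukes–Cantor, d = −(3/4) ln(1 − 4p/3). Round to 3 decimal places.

d = −(3/4) ln(1 − 4p/3) = −0.75 ln(1 − 0.645333) = −0.75 ln(0.354667)
  = −0.75 × (-1.036576) = 0.777432 substitutions/site.

0.777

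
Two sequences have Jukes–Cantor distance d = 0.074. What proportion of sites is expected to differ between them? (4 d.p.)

p = (3/4)(1 − e^(−4d/3)) = 0.75 × (1 − e^(-0.098667)) = 0.75 × (1 − 0.906044) = 0.070467.

0.0705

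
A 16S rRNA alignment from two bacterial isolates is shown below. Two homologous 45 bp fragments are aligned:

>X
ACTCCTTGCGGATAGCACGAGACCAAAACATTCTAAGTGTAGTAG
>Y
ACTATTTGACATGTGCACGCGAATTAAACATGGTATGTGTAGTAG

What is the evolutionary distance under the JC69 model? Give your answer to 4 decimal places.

0.4408

The sequences differ at 15 of 45 sites, so p = 15/45 ≈ 0.333333.
d = −(3/4) ln(1 − 4p/3) = −0.75 ln(1 − 0.444444) = −0.75 ln(0.555556)
  = −0.75 × (-0.587786) = 0.440840 substitutions/site.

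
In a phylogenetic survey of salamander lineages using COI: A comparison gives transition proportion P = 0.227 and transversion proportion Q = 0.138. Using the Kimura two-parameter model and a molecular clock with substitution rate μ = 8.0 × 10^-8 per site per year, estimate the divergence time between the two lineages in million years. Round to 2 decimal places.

3.31

Under the Kimura two-parameter model, d = −½ ln(1 − 2P − Q) − ¼ ln(1 − 2Q).
1 − 2P − Q = 0.408, giving −½ ln(0.408) = 0.448244.
1 − 2Q = 0.724, giving −¼ ln(0.724) = 0.080741.
d = 0.448244 + 0.080741 = 0.528985.
Under a molecular clock d = 2μt, so t = d/(2μ) = 0.528985 / (2 × 8.0 × 10^-8) = 3.31 million years.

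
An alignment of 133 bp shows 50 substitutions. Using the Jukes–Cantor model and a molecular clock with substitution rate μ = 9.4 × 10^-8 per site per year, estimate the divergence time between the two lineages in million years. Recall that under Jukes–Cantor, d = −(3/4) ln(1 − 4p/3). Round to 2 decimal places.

p = 50/133 ≈ 0.37594.
d = −(3/4) ln(1 − 4p/3) = −0.75 ln(1 − 0.501253) = −0.75 ln(0.498747)
  = −0.75 × (-0.695656) = 0.521742 substitutions/site.
Under a molecular clock d = 2μt, so t = d/(2μ) = 0.521742 / (2 × 9.4 × 10^-8) = 2.78 million years.

2.78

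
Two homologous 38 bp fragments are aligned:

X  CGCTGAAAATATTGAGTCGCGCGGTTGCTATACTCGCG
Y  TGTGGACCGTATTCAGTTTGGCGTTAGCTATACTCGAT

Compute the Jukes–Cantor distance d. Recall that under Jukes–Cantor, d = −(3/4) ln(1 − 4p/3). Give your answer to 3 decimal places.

The sequences differ at 14 of 38 sites, so p = 14/38 ≈ 0.368421.
d = −(3/4) ln(1 − 4p/3) = −0.75 ln(1 − 0.491228) = −0.75 ln(0.508772)
  = −0.75 × (-0.675755) = 0.506816 substitutions/site.

0.507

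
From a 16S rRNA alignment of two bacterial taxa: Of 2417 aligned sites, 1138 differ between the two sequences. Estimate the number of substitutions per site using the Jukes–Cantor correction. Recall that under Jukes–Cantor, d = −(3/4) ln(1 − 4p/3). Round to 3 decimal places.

p = 1138/2417 ≈ 0.470832.
d = −(3/4) ln(1 − 4p/3) = −0.75 ln(1 − 0.627776) = −0.75 ln(0.372224)
  = −0.75 × (-0.988259) = 0.741194 substitutions/site.

0.741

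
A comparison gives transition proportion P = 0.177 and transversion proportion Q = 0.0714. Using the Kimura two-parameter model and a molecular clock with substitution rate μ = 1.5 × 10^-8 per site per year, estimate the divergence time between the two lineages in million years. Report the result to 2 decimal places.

Under the Kimura two-parameter model, d = −½ ln(1 − 2P − Q) − ¼ ln(1 − 2Q).
1 − 2P − Q = 0.5746, giving −½ ln(0.5746) = 0.277041.
1 − 2Q = 0.8572, giving −¼ ln(0.8572) = 0.038521.
d = 0.277041 + 0.038521 = 0.315562.
Under a molecular clock d = 2μt, so t = d/(2μ) = 0.315562 / (2 × 1.5 × 10^-8) = 10.52 million years.

10.52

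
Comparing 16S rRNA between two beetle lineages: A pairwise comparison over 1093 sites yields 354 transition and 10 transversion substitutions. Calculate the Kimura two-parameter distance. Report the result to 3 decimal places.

P = 354/1093 ≈ 0.323879 and Q = 10/1093 ≈ 0.009149.
Under the Kimura two-parameter model, d = −½ ln(1 − 2P − Q) − ¼ ln(1 − 2Q).
1 − 2P − Q = 0.343093, giving −½ ln(0.343093) = 0.534877.
1 − 2Q = 0.981702, giving −¼ ln(0.981702) = 0.004617.
d = 0.534877 + 0.004617 = 0.539494.

0.539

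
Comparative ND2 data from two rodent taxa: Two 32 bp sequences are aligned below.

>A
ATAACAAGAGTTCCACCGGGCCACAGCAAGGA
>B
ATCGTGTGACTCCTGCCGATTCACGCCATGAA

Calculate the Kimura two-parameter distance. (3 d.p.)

0.954

Of 32 sites, 10 differences are transitions and 6 are transversions, so P = 10/32 = 0.3125 and Q = 6/32 = 0.1875.
Under the Kimura two-parameter model, d = −½ ln(1 − 2P − Q) − ¼ ln(1 − 2Q).
1 − 2P − Q = 0.1875, giving −½ ln(0.1875) = 0.836988.
1 − 2Q = 0.625, giving −¼ ln(0.625) = 0.117501.
d = 0.836988 + 0.117501 = 0.954489.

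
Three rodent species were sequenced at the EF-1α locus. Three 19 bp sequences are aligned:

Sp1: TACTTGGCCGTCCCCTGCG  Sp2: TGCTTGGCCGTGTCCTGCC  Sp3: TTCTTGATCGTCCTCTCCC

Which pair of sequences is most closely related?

Sp1–Sp2: 4/19 differ, p = 0.211, d = 0.247.
Sp1–Sp3: 6/19 differ, p = 0.316, d = 0.410.
Sp2–Sp3: 7/19 differ, p = 0.368, d = 0.507.
The smallest distance is between Sp1 and Sp2.

Sp1 and Sp2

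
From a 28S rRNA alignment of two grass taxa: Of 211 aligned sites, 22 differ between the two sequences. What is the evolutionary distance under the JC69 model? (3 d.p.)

p = 22/211 ≈ 0.104265.
d = −(3/4) ln(1 − 4p/3) = −0.75 ln(1 − 0.13902) = −0.75 ln(0.86098)
  = −0.75 × (-0.149684) = 0.112263 substitutions/site.

0.112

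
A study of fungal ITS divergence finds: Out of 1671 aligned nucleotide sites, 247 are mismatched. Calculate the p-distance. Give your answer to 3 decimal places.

p = 247/1671 = 0.147815… ≈ 0.148 (to 3 d.p.).

0.148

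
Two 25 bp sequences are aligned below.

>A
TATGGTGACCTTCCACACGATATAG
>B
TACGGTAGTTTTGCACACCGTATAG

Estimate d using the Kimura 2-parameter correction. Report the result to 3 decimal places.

Of 25 sites, 6 differences are transitions and 2 are transversions, so P = 6/25 = 0.24 and Q = 2/25 = 0.08.
Under the Kimura two-parameter model, d = −½ ln(1 − 2P − Q) − ¼ ln(1 − 2Q).
1 − 2P − Q = 0.44, giving −½ ln(0.44) = 0.410490.
1 − 2Q = 0.84, giving −¼ ln(0.84) = 0.043588.
d = 0.410490 + 0.043588 = 0.454078.

0.454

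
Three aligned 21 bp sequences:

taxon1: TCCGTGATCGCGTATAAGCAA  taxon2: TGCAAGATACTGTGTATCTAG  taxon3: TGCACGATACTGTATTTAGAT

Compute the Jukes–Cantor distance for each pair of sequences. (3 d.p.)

taxon1–taxon2: 11/21 sites differ → p ≈ 0.52381, d = −0.75 ln(1 − 0.698413) = 0.899023 ≈ 0.899.
taxon1–taxon3: 11/21 sites differ → p ≈ 0.52381, d = −0.75 ln(1 − 0.698413) = 0.899023 ≈ 0.899.
taxon2–taxon3: 6/21 sites differ → p ≈ 0.285714, d = −0.75 ln(1 − 0.380952) = 0.359679 ≈ 0.360.

d(taxon1,taxon2) = 0.899, d(taxon1,taxon3) = 0.899, d(taxon2,taxon3) = 0.360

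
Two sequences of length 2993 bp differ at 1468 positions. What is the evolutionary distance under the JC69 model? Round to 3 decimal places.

p = 1468/2993 ≈ 0.490478.
d = −(3/4) ln(1 − 4p/3) = −0.75 ln(1 − 0.653971) = −0.75 ln(0.346029)
  = −0.75 × (-1.061233) = 0.795925 substitutions/site.

0.796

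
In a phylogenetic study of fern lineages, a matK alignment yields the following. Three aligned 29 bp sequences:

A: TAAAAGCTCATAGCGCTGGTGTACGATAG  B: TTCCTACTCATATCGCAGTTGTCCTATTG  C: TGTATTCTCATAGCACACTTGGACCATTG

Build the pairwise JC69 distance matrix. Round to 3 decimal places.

d(A,B) = 0.529, d(A,C) = 0.529, d(B,C) = 0.462

A–B: 11/29 sites differ → p ≈ 0.37931, d = −0.75 ln(1 − 0.505747) = 0.528531 ≈ 0.529.
A–C: 11/29 sites differ → p ≈ 0.37931, d = −0.75 ln(1 − 0.505747) = 0.528531 ≈ 0.529.
B–C: 10/29 sites differ → p ≈ 0.344828, d = −0.75 ln(1 − 0.459771) = 0.461822 ≈ 0.462.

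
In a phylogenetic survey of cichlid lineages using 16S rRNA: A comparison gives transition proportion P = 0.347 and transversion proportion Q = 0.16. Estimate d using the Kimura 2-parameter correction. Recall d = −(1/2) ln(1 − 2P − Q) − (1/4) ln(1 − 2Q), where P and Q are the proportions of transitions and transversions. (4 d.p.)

Under the Kimura two-parameter model, d = −½ ln(1 − 2P − Q) − ¼ ln(1 − 2Q).
1 − 2P − Q = 0.146, giving −½ ln(0.146) = 0.962074.
1 − 2Q = 0.68, giving −¼ ln(0.68) = 0.096416.
d = 0.962074 + 0.096416 = 1.058490.

1.0585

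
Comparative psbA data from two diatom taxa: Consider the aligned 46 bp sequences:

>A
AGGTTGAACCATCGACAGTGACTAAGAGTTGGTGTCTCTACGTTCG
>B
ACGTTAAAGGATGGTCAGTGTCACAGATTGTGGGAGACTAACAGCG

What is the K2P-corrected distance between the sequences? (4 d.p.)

0.7422

Of 46 sites, 1 differences are transitions and 19 are transversions, so P = 1/46 ≈ 0.021739 and Q = 19/46 ≈ 0.413043.
Under the Kimura two-parameter model, d = −½ ln(1 − 2P − Q) − ¼ ln(1 − 2Q).
1 − 2P − Q = 0.543479, giving −½ ln(0.543479) = 0.304882.
1 − 2Q = 0.173914, giving −¼ ln(0.173914) = 0.437299.
d = 0.304882 + 0.437299 = 0.742181.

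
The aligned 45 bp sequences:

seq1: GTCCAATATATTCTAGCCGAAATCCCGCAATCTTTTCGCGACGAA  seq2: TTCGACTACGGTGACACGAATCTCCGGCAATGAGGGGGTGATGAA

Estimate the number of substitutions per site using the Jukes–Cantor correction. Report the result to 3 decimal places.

The sequences differ at 23 of 45 sites, so p = 23/45 ≈ 0.511111.
d = −(3/4) ln(1 − 4p/3) = −0.75 ln(1 − 0.681481) = −0.75 ln(0.318519)
  = −0.75 × (-1.144073) = 0.858055 substitutions/site.

0.858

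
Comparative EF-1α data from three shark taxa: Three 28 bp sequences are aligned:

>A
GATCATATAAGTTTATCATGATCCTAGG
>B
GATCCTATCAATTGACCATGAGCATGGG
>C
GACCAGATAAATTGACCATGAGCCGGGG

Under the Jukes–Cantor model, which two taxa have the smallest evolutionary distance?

A–B: 8/28 differ, p = 0.286, d = 0.360.
A–C: 8/28 differ, p = 0.286, d = 0.360.
B–C: 6/28 differ, p = 0.214, d = 0.252.
The smallest distance is between B and C.

B and C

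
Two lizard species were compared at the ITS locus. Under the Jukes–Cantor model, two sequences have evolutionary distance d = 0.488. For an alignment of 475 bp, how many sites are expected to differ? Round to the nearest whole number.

Invert JC69: p = (3/4)(1 − e^(−4d/3)) = 0.75 × (1 − e^(-0.650667)) = 0.75 × (1 − 0.521698) = 0.358727.
Expected differing sites = pL ≈ 0.358727 × 475 = 170.395325 ≈ 170.

170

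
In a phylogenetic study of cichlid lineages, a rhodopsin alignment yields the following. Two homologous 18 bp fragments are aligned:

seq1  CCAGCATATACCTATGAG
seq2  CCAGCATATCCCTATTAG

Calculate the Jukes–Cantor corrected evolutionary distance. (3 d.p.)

0.120

The sequences differ at 2 of 18 sites (10, 16), so p = 2/18 ≈ 0.111111.
d = −(3/4) ln(1 − 4p/3) = −0.75 ln(1 − 0.148148) = −0.75 ln(0.851852)
  = −0.75 × (-0.160342) = 0.120257 substitutions/site.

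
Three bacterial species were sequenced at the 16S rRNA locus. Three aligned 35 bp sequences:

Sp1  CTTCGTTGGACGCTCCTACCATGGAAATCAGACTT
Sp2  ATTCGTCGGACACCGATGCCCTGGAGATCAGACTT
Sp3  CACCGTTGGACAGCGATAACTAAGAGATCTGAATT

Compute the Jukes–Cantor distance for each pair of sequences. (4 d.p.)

Sp1–Sp2: 9/35 sites differ → p ≈ 0.257143, d = −0.75 ln(1 − 0.342857) = 0.314890 ≈ 0.3149.
Sp1–Sp3: 14/35 sites differ → p = 0.4, d = −0.75 ln(1 − 0.533333) = 0.571605 ≈ 0.5716.
Sp2–Sp3: 12/35 sites differ → p ≈ 0.342857, d = −0.75 ln(1 − 0.457143) = 0.458182 ≈ 0.4582.

d(Sp1,Sp2) = 0.3149, d(Sp1,Sp3) = 0.5716, d(Sp2,Sp3) = 0.4582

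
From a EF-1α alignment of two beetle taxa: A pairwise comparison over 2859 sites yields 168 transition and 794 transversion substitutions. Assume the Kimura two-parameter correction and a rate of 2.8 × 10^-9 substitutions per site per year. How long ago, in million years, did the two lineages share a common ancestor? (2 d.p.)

P = 168/2859 ≈ 0.058762 and Q = 794/2859 ≈ 0.277719.
Under the Kimura two-parameter model, d = −½ ln(1 − 2P − Q) − ¼ ln(1 − 2Q).
1 − 2P − Q = 0.604757, giving −½ ln(0.604757) = 0.251464.
1 − 2Q = 0.444562, giving −¼ ln(0.444562) = 0.202666.
d = 0.251464 + 0.202666 = 0.454130.
Under a molecular clock d = 2μt, so t = d/(2μ) = 0.454130 / (2 × 2.8 × 10^-9) = 81.09 million years.

81.09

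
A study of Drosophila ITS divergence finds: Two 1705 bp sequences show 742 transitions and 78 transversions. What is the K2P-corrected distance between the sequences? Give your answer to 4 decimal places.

P = 742/1705 ≈ 0.435191 and Q = 78/1705 ≈ 0.045748.
Under the Kimura two-parameter model, d = −½ ln(1 − 2P − Q) − ¼ ln(1 − 2Q).
1 − 2P − Q = 0.08387, giving −½ ln(0.08387) = 1.239244.
1 − 2Q = 0.908504, giving −¼ ln(0.908504) = 0.023989.
d = 1.239244 + 0.023989 = 1.263233.

1.2632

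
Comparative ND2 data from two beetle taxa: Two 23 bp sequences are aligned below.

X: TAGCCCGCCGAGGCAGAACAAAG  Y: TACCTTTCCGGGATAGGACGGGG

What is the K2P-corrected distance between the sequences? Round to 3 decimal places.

1.066

Of 23 sites, 9 differences are transitions and 2 are transversions, so P = 9/23 ≈ 0.391304 and Q = 2/23 ≈ 0.086957.
Under the Kimura two-parameter model, d = −½ ln(1 − 2P − Q) − ¼ ln(1 − 2Q).
1 − 2P − Q = 0.130435, giving −½ ln(0.130435) = 1.018440.
1 − 2Q = 0.826086, giving −¼ ln(0.826086) = 0.047764.
d = 1.018440 + 0.047764 = 1.066204.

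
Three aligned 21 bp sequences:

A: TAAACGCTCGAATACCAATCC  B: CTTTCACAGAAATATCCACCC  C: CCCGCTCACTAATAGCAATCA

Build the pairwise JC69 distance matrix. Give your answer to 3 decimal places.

d(A,B) = 0.899, d(A,C) = 0.635, d(B,C) = 0.756

A–B: 11/21 sites differ → p ≈ 0.52381, d = −0.75 ln(1 − 0.698413) = 0.899023 ≈ 0.899.
A–C: 9/21 sites differ → p ≈ 0.428571, d = −0.75 ln(1 − 0.571428) = 0.635472 ≈ 0.635.
B–C: 10/21 sites differ → p ≈ 0.47619, d = −0.75 ln(1 − 0.63492) = 0.755729 ≈ 0.756.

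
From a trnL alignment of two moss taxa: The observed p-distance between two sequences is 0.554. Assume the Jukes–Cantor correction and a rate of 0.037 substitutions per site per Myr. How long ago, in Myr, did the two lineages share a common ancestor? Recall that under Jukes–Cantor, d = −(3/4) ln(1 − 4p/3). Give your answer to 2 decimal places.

13.60

d = −(3/4) ln(1 − 4p/3) = −0.75 ln(1 − 0.738667) = −0.75 ln(0.261333)
  = −0.75 × (-1.341960) = 1.006470 substitutions/site.
Under a molecular clock d = 2μt, so t = d/(2μ) = 1.006470 / (2 × 0.037) = 13.60 Myr.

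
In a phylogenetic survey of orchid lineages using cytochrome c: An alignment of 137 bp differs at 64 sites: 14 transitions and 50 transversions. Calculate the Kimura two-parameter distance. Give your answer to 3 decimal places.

0.748

P = 14/137 ≈ 0.10219 and Q = 50/137 ≈ 0.364964.
Under the Kimura two-parameter model, d = −½ ln(1 − 2P − Q) − ¼ ln(1 − 2Q).
1 − 2P − Q = 0.430656, giving −½ ln(0.430656) = 0.421223.
1 − 2Q = 0.270072, giving −¼ ln(0.270072) = 0.327267.
d = 0.421223 + 0.327267 = 0.748490.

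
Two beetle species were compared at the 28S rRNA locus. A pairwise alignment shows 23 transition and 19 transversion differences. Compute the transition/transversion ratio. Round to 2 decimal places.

1.21

R = 23/19 = 1.210526… ≈ 1.21 (to 2 d.p.).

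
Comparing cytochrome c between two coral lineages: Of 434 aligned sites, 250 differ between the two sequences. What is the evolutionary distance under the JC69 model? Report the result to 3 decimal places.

p = 250/434 ≈ 0.576037.
d = −(3/4) ln(1 − 4p/3) = −0.75 ln(1 − 0.768049) = −0.75 ln(0.231951)
  = −0.75 × (-1.461229) = 1.095922 substitutions/site.

1.096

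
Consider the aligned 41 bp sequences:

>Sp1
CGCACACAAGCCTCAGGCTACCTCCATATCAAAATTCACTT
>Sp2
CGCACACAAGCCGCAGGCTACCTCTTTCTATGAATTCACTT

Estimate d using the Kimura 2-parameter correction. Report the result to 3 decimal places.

Of 41 sites, 2 differences are transitions and 5 are transversions, so P = 2/41 ≈ 0.04878 and Q = 5/41 ≈ 0.121951.
Under the Kimura two-parameter model, d = −½ ln(1 − 2P − Q) − ¼ ln(1 − 2Q).
1 − 2P − Q = 0.780489, giving −½ ln(0.780489) = 0.123917.
1 − 2Q = 0.756098, giving −¼ ln(0.756098) = 0.069896.
d = 0.123917 + 0.069896 = 0.193813.

0.194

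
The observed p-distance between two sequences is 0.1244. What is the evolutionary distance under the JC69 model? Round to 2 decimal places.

0.14

d = −(3/4) ln(1 − 4p/3) = −0.75 ln(1 − 0.165867) = −0.75 ln(0.834133)
  = −0.75 × (-0.181362) = 0.136022 substitutions/site.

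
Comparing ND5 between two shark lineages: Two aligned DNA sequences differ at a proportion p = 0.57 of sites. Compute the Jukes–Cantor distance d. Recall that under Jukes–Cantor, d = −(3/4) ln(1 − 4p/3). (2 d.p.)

1.07

d = −(3/4) ln(1 − 4p/3) = −0.75 ln(1 − 0.76) = −0.75 ln(0.24)
  = −0.75 × (-1.427116) = 1.070337 substitutions/site.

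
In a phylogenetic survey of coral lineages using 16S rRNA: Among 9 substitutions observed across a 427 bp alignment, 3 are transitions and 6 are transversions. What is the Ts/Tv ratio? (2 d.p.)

R = 3/6 = 0.50.

0.50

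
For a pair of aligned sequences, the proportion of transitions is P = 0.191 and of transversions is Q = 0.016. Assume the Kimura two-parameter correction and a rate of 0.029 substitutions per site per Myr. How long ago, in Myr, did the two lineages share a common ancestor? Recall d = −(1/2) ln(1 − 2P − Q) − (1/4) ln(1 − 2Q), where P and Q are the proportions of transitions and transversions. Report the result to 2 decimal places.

4.52

Under the Kimura two-parameter model, d = −½ ln(1 − 2P − Q) − ¼ ln(1 − 2Q).
1 − 2P − Q = 0.602, giving −½ ln(0.602) = 0.253749.
1 − 2Q = 0.968, giving −¼ ln(0.968) = 0.008131.
d = 0.253749 + 0.008131 = 0.261880.
Under a molecular clock d = 2μt, so t = d/(2μ) = 0.261880 / (2 × 0.029) = 4.52 Myr.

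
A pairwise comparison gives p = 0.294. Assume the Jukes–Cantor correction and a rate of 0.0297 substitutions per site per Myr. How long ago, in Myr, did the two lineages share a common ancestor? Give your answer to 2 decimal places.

6.28

d = −(3/4) ln(1 − 4p/3) = −0.75 ln(1 − 0.392) = −0.75 ln(0.608)
  = −0.75 × (-0.497580) = 0.373185 substitutions/site.
Under a molecular clock d = 2μt, so t = d/(2μ) = 0.373185 / (2 × 0.0297) = 6.28 Myr.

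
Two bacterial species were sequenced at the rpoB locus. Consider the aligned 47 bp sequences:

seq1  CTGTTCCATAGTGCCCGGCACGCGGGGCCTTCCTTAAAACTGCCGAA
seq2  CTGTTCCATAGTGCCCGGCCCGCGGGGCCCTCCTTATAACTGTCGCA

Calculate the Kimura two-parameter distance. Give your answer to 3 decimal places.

Of 47 sites, 2 differences are transitions and 3 are transversions, so P = 2/47 ≈ 0.042553 and Q = 3/47 ≈ 0.06383.
Under the Kimura two-parameter model, d = −½ ln(1 − 2P − Q) − ¼ ln(1 − 2Q).
1 − 2P − Q = 0.851064, giving −½ ln(0.851064) = 0.080634.
1 − 2Q = 0.87234, giving −¼ ln(0.87234) = 0.034144.
d = 0.080634 + 0.034144 = 0.114778.

0.115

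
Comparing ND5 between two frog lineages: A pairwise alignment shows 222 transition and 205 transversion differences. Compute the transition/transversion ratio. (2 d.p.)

R = 222/205 = 1.082926… ≈ 1.08 (to 2 d.p.).

1.08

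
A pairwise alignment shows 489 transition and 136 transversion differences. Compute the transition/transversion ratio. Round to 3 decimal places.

R = 489/136 = 3.595588… ≈ 3.596 (to 3 d.p.).

3.596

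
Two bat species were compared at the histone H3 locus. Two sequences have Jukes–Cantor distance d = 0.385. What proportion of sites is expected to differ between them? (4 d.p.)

0.3011

p = (3/4)(1 − e^(−4d/3)) = 0.75 × (1 − e^(-0.513333)) = 0.75 × (1 − 0.598497) = 0.301127.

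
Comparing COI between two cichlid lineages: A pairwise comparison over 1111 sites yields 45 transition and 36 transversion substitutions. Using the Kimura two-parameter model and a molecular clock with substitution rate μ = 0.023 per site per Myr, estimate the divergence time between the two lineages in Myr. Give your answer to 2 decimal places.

P = 45/1111 ≈ 0.040504 and Q = 36/1111 ≈ 0.032403.
Under the Kimura two-parameter model, d = −½ ln(1 − 2P − Q) − ¼ ln(1 − 2Q).
1 − 2P − Q = 0.886589, giving −½ ln(0.886589) = 0.060187.
1 − 2Q = 0.935194, giving −¼ ln(0.935194) = 0.016750.
d = 0.060187 + 0.016750 = 0.076937.
Under a molecular clock d = 2μt, so t = d/(2μ) = 0.076937 / (2 × 0.023) = 1.67 Myr.

1.67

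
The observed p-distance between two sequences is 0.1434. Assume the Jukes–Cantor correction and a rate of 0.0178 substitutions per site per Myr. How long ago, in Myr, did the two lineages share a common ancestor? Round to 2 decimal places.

d = −(3/4) ln(1 − 4p/3) = −0.75 ln(1 − 0.1912) = −0.75 ln(0.8088)
  = −0.75 × (-0.212204) = 0.159153 substitutions/site.
Under a molecular clock d = 2μt, so t = d/(2μ) = 0.159153 / (2 × 0.0178) = 4.47 Myr.

4.47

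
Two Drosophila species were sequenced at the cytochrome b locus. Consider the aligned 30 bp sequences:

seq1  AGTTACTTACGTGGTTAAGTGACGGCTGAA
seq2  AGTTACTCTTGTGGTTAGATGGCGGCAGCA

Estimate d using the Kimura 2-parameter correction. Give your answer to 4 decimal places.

Of 30 sites, 5 differences are transitions and 3 are transversions, so P = 5/30 ≈ 0.166667 and Q = 3/30 = 0.1.
Under the Kimura two-parameter model, d = −½ ln(1 − 2P − Q) − ¼ ln(1 − 2Q).
1 − 2P − Q = 0.566666, giving −½ ln(0.566666) = 0.283993.
1 − 2Q = 0.8, giving −¼ ln(0.8) = 0.055786.
d = 0.283993 + 0.055786 = 0.339779.

0.3398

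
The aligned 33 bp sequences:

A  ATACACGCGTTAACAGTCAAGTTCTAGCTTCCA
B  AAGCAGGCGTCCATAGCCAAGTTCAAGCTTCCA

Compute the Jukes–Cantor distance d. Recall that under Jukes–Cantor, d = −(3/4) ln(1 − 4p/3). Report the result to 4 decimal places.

The sequences differ at 8 of 33 sites (2, 3, 6, 11, 12, 14, 17, 25), so p = 8/33 ≈ 0.242424.
d = −(3/4) ln(1 − 4p/3) = −0.75 ln(1 − 0.323232) = −0.75 ln(0.676768)
  = −0.75 × (-0.390427) = 0.292820 substitutions/site.

0.2928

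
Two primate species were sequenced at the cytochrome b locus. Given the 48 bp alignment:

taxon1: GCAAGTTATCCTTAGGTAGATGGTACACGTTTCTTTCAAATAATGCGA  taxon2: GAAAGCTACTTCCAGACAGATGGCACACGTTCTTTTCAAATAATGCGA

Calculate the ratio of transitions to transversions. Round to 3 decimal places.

11.000

Transitions are A↔G and C↔T; transversions are all other mismatches.
Transitions: 11. Transversions: 1.
R = 11/1 = 11.000.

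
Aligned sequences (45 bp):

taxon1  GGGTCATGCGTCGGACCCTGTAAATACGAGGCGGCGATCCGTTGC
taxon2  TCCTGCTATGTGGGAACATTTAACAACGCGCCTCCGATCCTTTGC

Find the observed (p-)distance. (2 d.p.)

0.40

The sequences differ at 18 of 45 positions.
p = 18/45 = 0.40.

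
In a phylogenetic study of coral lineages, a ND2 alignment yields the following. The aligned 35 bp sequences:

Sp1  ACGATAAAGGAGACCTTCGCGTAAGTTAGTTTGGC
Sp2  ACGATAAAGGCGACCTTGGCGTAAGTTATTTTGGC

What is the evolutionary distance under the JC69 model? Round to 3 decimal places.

0.091

The sequences differ at 3 of 35 sites (11, 18, 29), so p = 3/35 ≈ 0.085714.
d = −(3/4) ln(1 − 4p/3) = −0.75 ln(1 − 0.114285) = −0.75 ln(0.885715)
  = −0.75 × (-0.121360) = 0.091020 substitutions/site.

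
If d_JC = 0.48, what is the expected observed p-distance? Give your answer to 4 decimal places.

p = (3/4)(1 − e^(−4d/3)) = 0.75 × (1 − e^(-0.64)) = 0.75 × (1 − 0.527292) = 0.354531.

0.3545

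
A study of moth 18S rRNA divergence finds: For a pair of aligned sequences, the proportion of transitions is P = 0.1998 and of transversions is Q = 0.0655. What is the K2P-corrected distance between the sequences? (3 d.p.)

Under the Kimura two-parameter model, d = −½ ln(1 − 2P − Q) − ¼ ln(1 − 2Q).
1 − 2P − Q = 0.5349, giving −½ ln(0.5349) = 0.312838.
1 − 2Q = 0.869, giving −¼ ln(0.869) = 0.035103.
d = 0.312838 + 0.035103 = 0.347941.

0.348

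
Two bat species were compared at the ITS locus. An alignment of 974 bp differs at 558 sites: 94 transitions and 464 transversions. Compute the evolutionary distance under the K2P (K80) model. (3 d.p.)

1.317

P = 94/974 ≈ 0.096509 and Q = 464/974 ≈ 0.476386.
Under the Kimura two-parameter model, d = −½ ln(1 − 2P − Q) − ¼ ln(1 − 2Q).
1 − 2P − Q = 0.330596, giving −½ ln(0.330596) = 0.553429.
1 − 2Q = 0.047228, giving −¼ ln(0.047228) = 0.763192.
d = 0.553429 + 0.763192 = 1.316621.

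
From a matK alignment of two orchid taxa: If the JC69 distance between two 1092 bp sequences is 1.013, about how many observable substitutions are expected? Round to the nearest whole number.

607

Invert JC69: p = (3/4)(1 − e^(−4d/3)) = 0.75 × (1 − e^(-1.350667)) = 0.75 × (1 − 0.259067) = 0.555700.
Expected differing sites = pL ≈ 0.555700 × 1092 = 606.8244 ≈ 607.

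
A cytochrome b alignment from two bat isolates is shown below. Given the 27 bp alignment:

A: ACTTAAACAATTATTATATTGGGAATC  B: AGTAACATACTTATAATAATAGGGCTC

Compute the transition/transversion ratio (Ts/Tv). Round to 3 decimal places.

0.429

Transitions are A↔G and C↔T; transversions are all other mismatches.
Transitions: 3. Transversions: 7.
R = 3/7 = 0.428571… ≈ 0.429 (to 3 d.p.).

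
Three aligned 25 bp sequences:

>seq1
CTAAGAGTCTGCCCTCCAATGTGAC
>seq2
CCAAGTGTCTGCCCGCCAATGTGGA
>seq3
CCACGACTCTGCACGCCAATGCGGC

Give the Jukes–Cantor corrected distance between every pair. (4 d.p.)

seq1–seq2: 5/25 sites differ → p = 0.2, d = −0.75 ln(1 − 0.266667) = 0.232617 ≈ 0.2326.
seq1–seq3: 7/25 sites differ → p = 0.28, d = −0.75 ln(1 − 0.373333) = 0.350505 ≈ 0.3505.
seq2–seq3: 6/25 sites differ → p = 0.24, d = −0.75 ln(1 − 0.32) = 0.289247 ≈ 0.2892.

d(seq1,seq2) = 0.2326, d(seq1,seq3) = 0.3505, d(seq2,seq3) = 0.2892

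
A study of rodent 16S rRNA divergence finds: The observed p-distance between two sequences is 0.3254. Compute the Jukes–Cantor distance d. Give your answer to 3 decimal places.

d = −(3/4) ln(1 − 4p/3) = −0.75 ln(1 − 0.433867) = −0.75 ln(0.566133)
  = −0.75 × (-0.568926) = 0.426695 substitutions/site.

0.427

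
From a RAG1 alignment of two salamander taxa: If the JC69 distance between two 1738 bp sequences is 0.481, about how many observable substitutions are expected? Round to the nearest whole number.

Invert JC69: p = (3/4)(1 − e^(−4d/3)) = 0.75 × (1 − e^(-0.641333)) = 0.75 × (1 − 0.526590) = 0.355058.
Expected differing sites = pL ≈ 0.355058 × 1738 = 617.090804 ≈ 617.

617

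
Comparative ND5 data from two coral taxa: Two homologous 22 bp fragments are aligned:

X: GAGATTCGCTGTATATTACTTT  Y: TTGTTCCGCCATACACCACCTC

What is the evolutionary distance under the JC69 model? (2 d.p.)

0.82

The sequences differ at 11 of 22 sites, so p = 11/22 = 0.5.
d = −(3/4) ln(1 − 4p/3) = −0.75 ln(1 − 0.666667) = −0.75 ln(0.333333)
  = −0.75 × (-1.098613) = 0.823960 substitutions/site.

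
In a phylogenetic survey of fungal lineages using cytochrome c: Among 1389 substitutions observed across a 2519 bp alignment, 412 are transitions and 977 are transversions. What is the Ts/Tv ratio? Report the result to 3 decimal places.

0.422

R = 412/977 = 0.421699… ≈ 0.422 (to 3 d.p.).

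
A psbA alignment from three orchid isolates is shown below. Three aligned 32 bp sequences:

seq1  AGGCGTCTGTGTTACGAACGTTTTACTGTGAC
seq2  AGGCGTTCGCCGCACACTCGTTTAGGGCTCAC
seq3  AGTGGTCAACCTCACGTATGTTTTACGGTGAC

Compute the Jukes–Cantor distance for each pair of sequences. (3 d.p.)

d(seq1,seq2) = 0.736, d(seq1,seq3) = 0.404, d(seq2,seq3) = 0.736

seq1–seq2: 15/32 sites differ → p = 0.46875, d = −0.75 ln(1 − 0.625) = 0.735622 ≈ 0.736.
seq1–seq3: 10/32 sites differ → p = 0.3125, d = −0.75 ln(1 − 0.416667) = 0.404248 ≈ 0.404.
seq2–seq3: 15/32 sites differ → p = 0.46875, d = −0.75 ln(1 − 0.625) = 0.735622 ≈ 0.736.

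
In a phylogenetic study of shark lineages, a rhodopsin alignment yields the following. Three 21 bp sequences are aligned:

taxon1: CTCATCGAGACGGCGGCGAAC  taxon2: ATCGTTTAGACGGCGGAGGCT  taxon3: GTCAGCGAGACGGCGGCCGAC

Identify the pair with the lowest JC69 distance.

taxon1 and taxon3

taxon1–taxon2: 8/21 differ, p = 0.381, d = 0.532.
taxon1–taxon3: 4/21 differ, p = 0.190, d = 0.220.
taxon2–taxon3: 9/21 differ, p = 0.429, d = 0.635.
The smallest distance is between taxon1 and taxon3.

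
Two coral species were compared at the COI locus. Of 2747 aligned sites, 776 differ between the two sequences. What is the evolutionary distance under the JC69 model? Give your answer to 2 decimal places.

p = 776/2747 ≈ 0.28249.
d = −(3/4) ln(1 − 4p/3) = −0.75 ln(1 − 0.376653) = −0.75 ln(0.623347)
  = −0.75 × (-0.472652) = 0.354489 substitutions/site.

0.35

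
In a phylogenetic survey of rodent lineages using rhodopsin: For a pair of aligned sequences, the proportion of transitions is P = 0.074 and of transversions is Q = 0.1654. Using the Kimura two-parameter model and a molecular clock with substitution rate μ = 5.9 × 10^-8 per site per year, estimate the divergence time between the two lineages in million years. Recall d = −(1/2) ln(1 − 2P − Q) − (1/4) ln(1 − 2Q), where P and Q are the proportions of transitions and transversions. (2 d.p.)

2.44

Under the Kimura two-parameter model, d = −½ ln(1 − 2P − Q) − ¼ ln(1 − 2Q).
1 − 2P − Q = 0.6866, giving −½ ln(0.6866) = 0.188002.
1 − 2Q = 0.6692, giving −¼ ln(0.6692) = 0.100418.
d = 0.188002 + 0.100418 = 0.288420.
Under a molecular clock d = 2μt, so t = d/(2μ) = 0.288420 / (2 × 5.9 × 10^-8) = 2.44 million years.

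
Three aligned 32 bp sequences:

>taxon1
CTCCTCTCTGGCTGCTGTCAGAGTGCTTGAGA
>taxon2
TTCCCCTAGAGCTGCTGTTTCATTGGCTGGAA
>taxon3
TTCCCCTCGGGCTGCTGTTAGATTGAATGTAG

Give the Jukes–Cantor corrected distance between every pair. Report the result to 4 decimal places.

taxon1–taxon2: 13/32 sites differ → p = 0.40625, d = −0.75 ln(1 − 0.541667) = 0.585119 ≈ 0.5851.
taxon1–taxon3: 10/32 sites differ → p = 0.3125, d = −0.75 ln(1 − 0.416667) = 0.404248 ≈ 0.4042.
taxon2–taxon3: 8/32 sites differ → p = 0.25, d = −0.75 ln(1 − 0.333333) = 0.304098 ≈ 0.3041.

d(taxon1,taxon2) = 0.5851, d(taxon1,taxon3) = 0.4042, d(taxon2,taxon3) = 0.3041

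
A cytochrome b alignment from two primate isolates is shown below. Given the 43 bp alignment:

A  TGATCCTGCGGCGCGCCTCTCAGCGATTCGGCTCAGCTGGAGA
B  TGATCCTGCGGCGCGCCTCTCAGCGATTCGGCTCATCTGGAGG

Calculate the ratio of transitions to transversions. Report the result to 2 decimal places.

Transitions are A↔G and C↔T; transversions are all other mismatches.
Transitions: 1. Transversions: 1.
R = 1/1 = 1.00.

1.00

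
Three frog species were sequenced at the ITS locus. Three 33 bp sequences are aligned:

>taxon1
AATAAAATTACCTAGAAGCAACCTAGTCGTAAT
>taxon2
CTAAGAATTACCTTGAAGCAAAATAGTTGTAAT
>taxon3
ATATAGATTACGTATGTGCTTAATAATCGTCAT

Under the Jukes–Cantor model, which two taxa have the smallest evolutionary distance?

taxon1–taxon2: 8/33 differ, p = 0.242, d = 0.293.
taxon1–taxon3: 14/33 differ, p = 0.424, d = 0.625.
taxon2–taxon3: 14/33 differ, p = 0.424, d = 0.625.
The smallest distance is between taxon1 and taxon2.

taxon1 and taxon2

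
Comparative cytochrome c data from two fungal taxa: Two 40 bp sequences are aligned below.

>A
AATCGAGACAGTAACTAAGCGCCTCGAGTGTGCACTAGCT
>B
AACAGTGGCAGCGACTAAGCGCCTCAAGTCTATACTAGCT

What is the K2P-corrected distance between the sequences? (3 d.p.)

0.317

Of 40 sites, 7 differences are transitions and 3 are transversions, so P = 7/40 = 0.175 and Q = 3/40 = 0.075.
Under the Kimura two-parameter model, d = −½ ln(1 − 2P − Q) − ¼ ln(1 − 2Q).
1 − 2P − Q = 0.575, giving −½ ln(0.575) = 0.276693.
1 − 2Q = 0.85, giving −¼ ln(0.85) = 0.040630.
d = 0.276693 + 0.040630 = 0.317323.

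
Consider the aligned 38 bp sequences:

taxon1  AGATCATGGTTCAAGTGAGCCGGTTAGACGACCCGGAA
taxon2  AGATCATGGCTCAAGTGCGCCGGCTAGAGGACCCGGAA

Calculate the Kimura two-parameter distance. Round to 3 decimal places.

Of 38 sites, 2 differences are transitions and 2 are transversions, so P = 2/38 ≈ 0.052632 and Q = 2/38 ≈ 0.052632.
Under the Kimura two-parameter model, d = −½ ln(1 − 2P − Q) − ¼ ln(1 − 2Q).
1 − 2P − Q = 0.842104, giving −½ ln(0.842104) = 0.085926.
1 − 2Q = 0.894736, giving −¼ ln(0.894736) = 0.027807.
d = 0.085926 + 0.027807 = 0.113733.

0.114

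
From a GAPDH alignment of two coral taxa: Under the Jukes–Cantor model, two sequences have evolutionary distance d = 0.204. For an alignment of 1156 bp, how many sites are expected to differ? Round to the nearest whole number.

206

Invert JC69: p = (3/4)(1 − e^(−4d/3)) = 0.75 × (1 − e^(-0.272)) = 0.75 × (1 − 0.761854) = 0.178610.
Expected differing sites = pL ≈ 0.178610 × 1156 = 206.47316 ≈ 206.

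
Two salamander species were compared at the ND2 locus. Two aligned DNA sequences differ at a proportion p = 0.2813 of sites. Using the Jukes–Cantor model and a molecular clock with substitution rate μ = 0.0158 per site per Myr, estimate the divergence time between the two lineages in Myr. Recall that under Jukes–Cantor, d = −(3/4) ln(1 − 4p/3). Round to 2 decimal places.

11.16

d = −(3/4) ln(1 − 4p/3) = −0.75 ln(1 − 0.375067) = −0.75 ln(0.624933)
  = −0.75 × (-0.470111) = 0.352583 substitutions/site.
Under a molecular clock d = 2μt, so t = d/(2μ) = 0.352583 / (2 × 0.0158) = 11.16 Myr.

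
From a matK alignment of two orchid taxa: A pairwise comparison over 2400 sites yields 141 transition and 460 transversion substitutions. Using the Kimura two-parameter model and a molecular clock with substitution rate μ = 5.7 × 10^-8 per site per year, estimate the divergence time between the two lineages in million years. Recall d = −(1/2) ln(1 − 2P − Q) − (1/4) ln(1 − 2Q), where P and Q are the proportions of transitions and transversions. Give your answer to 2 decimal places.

P = 141/2400 = 0.05875 and Q = 460/2400 ≈ 0.191667.
Under the Kimura two-parameter model, d = −½ ln(1 − 2P − Q) − ¼ ln(1 − 2Q).
1 − 2P − Q = 0.690833, giving −½ ln(0.690833) = 0.184929.
1 − 2Q = 0.616666, giving −¼ ln(0.616666) = 0.120857.
d = 0.184929 + 0.120857 = 0.305786.
Under a molecular clock d = 2μt, so t = d/(2μ) = 0.305786 / (2 × 5.7 × 10^-8) = 2.68 million years.

2.68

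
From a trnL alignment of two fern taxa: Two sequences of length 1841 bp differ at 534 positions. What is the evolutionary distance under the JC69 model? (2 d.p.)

0.37

p = 534/1841 ≈ 0.29006.
d = −(3/4) ln(1 − 4p/3) = −0.75 ln(1 − 0.386747) = −0.75 ln(0.613253)
  = −0.75 × (-0.488978) = 0.366734 substitutions/site.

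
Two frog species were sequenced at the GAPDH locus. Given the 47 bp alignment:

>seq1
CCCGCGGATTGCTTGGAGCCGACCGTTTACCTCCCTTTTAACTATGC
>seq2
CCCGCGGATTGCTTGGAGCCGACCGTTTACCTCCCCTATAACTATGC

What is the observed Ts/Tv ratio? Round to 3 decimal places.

Transitions are A↔G and C↔T; transversions are all other mismatches.
Transitions: 1. Transversions: 1.
R = 1/1 = 1.000.

1.000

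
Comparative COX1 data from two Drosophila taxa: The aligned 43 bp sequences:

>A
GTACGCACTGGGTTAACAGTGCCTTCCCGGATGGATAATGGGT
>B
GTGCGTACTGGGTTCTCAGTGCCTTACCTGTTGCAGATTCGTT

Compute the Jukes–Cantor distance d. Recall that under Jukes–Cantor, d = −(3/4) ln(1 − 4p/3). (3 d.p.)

The sequences differ at 12 of 43 sites, so p = 12/43 ≈ 0.27907.
d = −(3/4) ln(1 − 4p/3) = −0.75 ln(1 − 0.372093) = −0.75 ln(0.627907)
  = −0.75 × (-0.465363) = 0.349022 substitutions/site.

0.349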